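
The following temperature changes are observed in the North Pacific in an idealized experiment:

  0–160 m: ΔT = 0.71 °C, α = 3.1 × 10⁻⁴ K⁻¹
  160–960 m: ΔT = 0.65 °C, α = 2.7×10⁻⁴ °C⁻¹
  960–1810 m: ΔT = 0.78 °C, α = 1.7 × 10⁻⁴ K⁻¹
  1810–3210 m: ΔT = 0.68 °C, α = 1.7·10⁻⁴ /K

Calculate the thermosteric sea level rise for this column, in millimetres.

about 450 mm

0–160 m: 0.71 × 3.1×10⁻⁴ × 160 = 0.035216 m
160–960 m: 2.7×10⁻⁴ × 800 × 0.65 = 0.14040 m
1.7×10⁻⁴ × 850 × 0.78 = 0.11271 m
Layer 4: 0.68 × 1.7×10⁻⁴ × 1400 = 0.16184 m
Δh = 0.035216 + 0.14040 + 0.11271 + 0.16184 = 0.450166 m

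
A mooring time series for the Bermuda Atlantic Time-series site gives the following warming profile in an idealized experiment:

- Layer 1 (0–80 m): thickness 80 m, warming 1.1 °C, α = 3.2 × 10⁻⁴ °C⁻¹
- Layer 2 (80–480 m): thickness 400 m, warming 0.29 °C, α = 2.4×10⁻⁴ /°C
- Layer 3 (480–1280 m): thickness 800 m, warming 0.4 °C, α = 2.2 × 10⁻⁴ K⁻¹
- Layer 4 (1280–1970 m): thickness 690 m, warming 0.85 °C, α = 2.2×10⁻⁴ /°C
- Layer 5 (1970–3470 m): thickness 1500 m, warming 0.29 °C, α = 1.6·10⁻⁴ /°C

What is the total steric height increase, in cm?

Δh = 33 cm

3.2×10⁻⁴ × 1.1 × 80 = 0.02816 m
0.29 × 400 × 2.4×10⁻⁴ = 0.02784 m
Layer 3: 2.2×10⁻⁴ × 0.4 × 800 = 0.07040 m
1280–1970 m: 2.2×10⁻⁴ × 690 × 0.85 = 0.12903 m
1.6×10⁻⁴ × 1500 × 0.29 = 0.06960 m
Δh = 0.02816 + 0.02784 + 0.07040 + 0.12903 + 0.06960 = 0.32503 m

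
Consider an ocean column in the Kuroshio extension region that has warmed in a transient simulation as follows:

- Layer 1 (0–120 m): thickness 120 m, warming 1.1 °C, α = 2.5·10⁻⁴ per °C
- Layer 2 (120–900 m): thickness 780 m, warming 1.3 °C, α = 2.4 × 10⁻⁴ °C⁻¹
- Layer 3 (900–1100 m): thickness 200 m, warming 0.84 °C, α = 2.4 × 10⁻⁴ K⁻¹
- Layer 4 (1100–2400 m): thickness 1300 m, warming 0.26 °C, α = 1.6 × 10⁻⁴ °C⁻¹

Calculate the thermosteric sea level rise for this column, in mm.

Layer 1: 2.5×10⁻⁴ × 1.1 × 120 = 0.03300 m
Layer 2: 2.4×10⁻⁴ × 1.3 × 780 = 0.24336 m
Layer 3: 0.84 × 200 × 2.4×10⁻⁴ = 0.04032 m
1100–2400 m: 1.6×10⁻⁴ × 1300 × 0.26 = 0.05408 m
Δh = 0.03300 + 0.24336 + 0.04032 + 0.05408 = 0.37076 m

about 370 mm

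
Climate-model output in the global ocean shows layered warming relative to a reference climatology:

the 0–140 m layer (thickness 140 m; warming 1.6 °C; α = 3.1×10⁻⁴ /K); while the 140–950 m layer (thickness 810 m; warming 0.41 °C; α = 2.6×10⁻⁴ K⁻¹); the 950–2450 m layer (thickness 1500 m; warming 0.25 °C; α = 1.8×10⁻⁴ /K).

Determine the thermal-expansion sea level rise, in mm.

1.6 × 140 × 3.1×10⁻⁴ = 0.06944 m
0.41 × 2.6×10⁻⁴ × 810 = 0.086346 m
Layer 3: 1500 × 1.8×10⁻⁴ × 0.25 = 0.06750 m
Δh = 0.06944 + 0.086346 + 0.06750 = 0.223286 m

220 mm of thermosteric rise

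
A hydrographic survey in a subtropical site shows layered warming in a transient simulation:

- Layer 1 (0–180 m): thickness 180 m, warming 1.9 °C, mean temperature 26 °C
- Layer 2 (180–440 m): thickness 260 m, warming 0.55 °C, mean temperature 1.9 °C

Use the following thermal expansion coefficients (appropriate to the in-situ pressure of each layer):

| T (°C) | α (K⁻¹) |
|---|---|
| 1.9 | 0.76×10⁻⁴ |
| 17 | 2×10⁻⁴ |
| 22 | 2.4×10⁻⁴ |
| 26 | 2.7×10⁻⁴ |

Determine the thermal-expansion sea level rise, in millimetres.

100 mm

Layer 1 at 26 °C → α = 2.7×10⁻⁴ K⁻¹
Layer 2 at 1.9 °C → α = 0.76×10⁻⁴ K⁻¹
Layer 1: 2.7×10⁻⁴ × 1.9 × 180 = 0.09234 m
0.55 × 260 × 0.76×10⁻⁴ = 0.010868 m
Δh = 0.09234 + 0.010868 = 0.103208 m ≈ 100 mm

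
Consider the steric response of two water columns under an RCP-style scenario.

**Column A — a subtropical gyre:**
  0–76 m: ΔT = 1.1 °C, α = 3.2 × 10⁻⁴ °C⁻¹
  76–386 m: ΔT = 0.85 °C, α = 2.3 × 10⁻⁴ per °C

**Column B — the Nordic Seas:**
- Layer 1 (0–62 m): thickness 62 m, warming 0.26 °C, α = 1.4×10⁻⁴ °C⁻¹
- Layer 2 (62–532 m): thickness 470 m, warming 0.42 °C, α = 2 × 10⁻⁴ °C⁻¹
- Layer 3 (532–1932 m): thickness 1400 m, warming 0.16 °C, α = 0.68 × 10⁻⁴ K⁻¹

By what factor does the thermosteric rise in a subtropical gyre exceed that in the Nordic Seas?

A Layer 1: 1.1 × 3.2×10⁻⁴ × 76 = 0.026752 m
A 76–386 m: 2.3×10⁻⁴ × 310 × 0.85 = 0.060605 m
A total: 0.087357 m
B 62 × 0.26 × 1.4×10⁻⁴ = 0.0022568 m
B Layer 2: 0.42 × 2×10⁻⁴ × 470 = 0.03948 m
B Layer 3: 0.68×10⁻⁴ × 0.16 × 1400 = 0.015232 m
B total: 0.0569688 m
Ratio: 0.087357 / 0.0569688 ≈ 1.533

1.53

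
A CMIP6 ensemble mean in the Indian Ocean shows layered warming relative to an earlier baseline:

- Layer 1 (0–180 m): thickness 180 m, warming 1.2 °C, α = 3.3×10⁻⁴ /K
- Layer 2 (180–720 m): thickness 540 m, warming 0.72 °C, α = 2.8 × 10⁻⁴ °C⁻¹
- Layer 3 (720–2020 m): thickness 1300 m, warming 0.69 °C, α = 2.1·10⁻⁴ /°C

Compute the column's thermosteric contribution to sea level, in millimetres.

Layer 1: 3.3×10⁻⁴ × 180 × 1.2 = 0.07128 m
0.72 × 2.8×10⁻⁴ × 540 = 0.108864 m
720–2020 m: 2.1×10⁻⁴ × 0.69 × 1300 = 0.18837 m
Δh = 0.07128 + 0.108864 + 0.18837 = 0.368514 m

Δh = 369 mm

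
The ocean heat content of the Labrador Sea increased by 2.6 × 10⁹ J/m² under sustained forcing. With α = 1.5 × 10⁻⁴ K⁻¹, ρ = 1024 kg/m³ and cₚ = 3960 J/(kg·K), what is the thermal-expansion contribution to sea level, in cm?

Δh = αQ/(ρcₚ) = 1.5×10⁻⁴ × 2.6×10⁹ / (1024 × 3960) ≈ 0.096177 m

about 9.6 cm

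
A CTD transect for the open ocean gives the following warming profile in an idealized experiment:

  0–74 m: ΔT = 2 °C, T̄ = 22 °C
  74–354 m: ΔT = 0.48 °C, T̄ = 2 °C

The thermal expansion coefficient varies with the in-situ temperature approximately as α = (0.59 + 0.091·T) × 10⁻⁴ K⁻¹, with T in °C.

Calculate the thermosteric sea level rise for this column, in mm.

Layer 1: α = (0.59 + 0.091×22)×10⁻⁴ = 2.592×10⁻⁴ K⁻¹
Layer 2: α = (0.59 + 0.091×2)×10⁻⁴ = 0.772×10⁻⁴ K⁻¹
0–74 m: 2 × 2.592×10⁻⁴ × 74 = 0.0383616 m
Layer 2: 280 × 0.48 × 0.772×10⁻⁴ = 0.01037568 m
Δh = 0.0383616 + 0.01037568 = 0.04873728 m

48.7 mm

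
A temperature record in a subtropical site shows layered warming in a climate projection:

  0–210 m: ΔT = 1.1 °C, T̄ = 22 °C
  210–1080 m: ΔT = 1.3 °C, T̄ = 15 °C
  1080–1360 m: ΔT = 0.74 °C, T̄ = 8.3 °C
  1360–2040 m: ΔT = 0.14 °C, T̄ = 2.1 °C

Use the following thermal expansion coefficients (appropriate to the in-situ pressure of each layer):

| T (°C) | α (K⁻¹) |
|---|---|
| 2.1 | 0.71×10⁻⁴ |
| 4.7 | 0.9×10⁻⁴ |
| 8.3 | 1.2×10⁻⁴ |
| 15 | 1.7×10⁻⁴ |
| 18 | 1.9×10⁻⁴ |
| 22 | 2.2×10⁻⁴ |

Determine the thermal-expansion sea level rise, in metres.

Layer 1 at 22 °C → α = 2.2×10⁻⁴ K⁻¹
Layer 2 at 15 °C → α = 1.7×10⁻⁴ K⁻¹
Layer 3 at 8.3 °C → α = 1.2×10⁻⁴ K⁻¹
Layer 4 at 2.1 °C → α = 0.71×10⁻⁴ K⁻¹
2.2×10⁻⁴ × 1.1 × 210 = 0.05082 m
210–1080 m: 1.3 × 870 × 1.7×10⁻⁴ = 0.19227 m
Layer 3: 0.74 × 280 × 1.2×10⁻⁴ = 0.024864 m
0.14 × 0.71×10⁻⁴ × 680 = 0.0067592 m
Δh = 0.05082 + 0.19227 + 0.024864 + 0.0067592 = 0.2747132 m ≈ 0.27 m

0.27 m of thermosteric rise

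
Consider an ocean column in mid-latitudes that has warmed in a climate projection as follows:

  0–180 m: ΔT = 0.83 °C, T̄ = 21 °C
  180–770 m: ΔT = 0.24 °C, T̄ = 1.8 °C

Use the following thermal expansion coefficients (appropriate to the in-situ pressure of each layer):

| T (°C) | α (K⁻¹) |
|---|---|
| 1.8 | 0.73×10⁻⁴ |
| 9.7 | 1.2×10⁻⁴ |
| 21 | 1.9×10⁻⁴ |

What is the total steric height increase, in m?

Layer 1 at 21 °C → α = 1.9×10⁻⁴ K⁻¹
Layer 2 at 1.8 °C → α = 0.73×10⁻⁴ K⁻¹
0–180 m: 180 × 1.9×10⁻⁴ × 0.83 = 0.028386 m
Layer 2: 0.73×10⁻⁴ × 0.24 × 590 = 0.0103368 m
Δh = 0.028386 + 0.0103368 = 0.0387228 m ≈ 0.039 m

Δh = 0.039 m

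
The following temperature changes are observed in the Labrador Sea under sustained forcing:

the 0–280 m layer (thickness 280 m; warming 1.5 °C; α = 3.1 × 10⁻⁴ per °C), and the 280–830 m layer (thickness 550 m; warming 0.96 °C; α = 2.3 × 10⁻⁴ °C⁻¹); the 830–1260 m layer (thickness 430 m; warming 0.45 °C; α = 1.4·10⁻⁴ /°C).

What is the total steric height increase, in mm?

1.5 × 280 × 3.1×10⁻⁴ = 0.13020 m
0.96 × 550 × 2.3×10⁻⁴ = 0.12144 m
Layer 3: 430 × 1.4×10⁻⁴ × 0.45 = 0.02709 m
Δh = 0.13020 + 0.12144 + 0.02709 = 0.27873 m ≈ 280 mm

Δh ≈ 280 mm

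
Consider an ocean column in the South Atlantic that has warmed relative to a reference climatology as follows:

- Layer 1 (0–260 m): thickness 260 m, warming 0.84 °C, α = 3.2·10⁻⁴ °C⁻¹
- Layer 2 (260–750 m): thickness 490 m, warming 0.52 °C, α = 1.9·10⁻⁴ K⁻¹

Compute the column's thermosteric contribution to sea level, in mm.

Δh ≈ 118 mm

3.2×10⁻⁴ × 0.84 × 260 = 0.069888 m
Layer 2: 0.52 × 1.9×10⁻⁴ × 490 = 0.048412 m
Δh = 0.069888 + 0.048412 = 0.11830 m ≈ 118 mm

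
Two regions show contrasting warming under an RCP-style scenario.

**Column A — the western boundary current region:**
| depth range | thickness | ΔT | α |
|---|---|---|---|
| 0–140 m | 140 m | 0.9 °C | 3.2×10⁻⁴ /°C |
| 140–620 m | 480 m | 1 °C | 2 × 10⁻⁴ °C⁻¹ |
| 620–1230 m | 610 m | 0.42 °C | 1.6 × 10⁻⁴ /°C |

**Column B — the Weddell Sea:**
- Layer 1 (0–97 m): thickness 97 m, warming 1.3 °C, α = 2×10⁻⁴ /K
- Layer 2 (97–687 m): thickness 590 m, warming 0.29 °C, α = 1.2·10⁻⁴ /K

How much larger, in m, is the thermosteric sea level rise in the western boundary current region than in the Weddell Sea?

A 3.2×10⁻⁴ × 0.9 × 140 = 0.04032 m
A 480 × 1 × 2×10⁻⁴ = 0.09600 m
A 0.42 × 1.6×10⁻⁴ × 610 = 0.040992 m
A total: 0.177312 m
B 0–97 m: 2×10⁻⁴ × 1.3 × 97 = 0.02522 m
B Layer 2: 0.29 × 1.2×10⁻⁴ × 590 = 0.020532 m
B total: 0.045752 m
Difference: 0.177312 − 0.045752 = 0.13156 m

0.132 m larger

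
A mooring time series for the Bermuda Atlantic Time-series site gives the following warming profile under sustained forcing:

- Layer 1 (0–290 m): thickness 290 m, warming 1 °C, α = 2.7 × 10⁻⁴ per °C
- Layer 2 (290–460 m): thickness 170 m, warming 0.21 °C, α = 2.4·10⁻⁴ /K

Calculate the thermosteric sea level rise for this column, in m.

Layer 1: 2.7×10⁻⁴ × 290 × 1 = 0.07830 m
Layer 2: 0.21 × 170 × 2.4×10⁻⁴ = 0.008568 m
Δh = 0.07830 + 0.008568 = 0.086868 m

about 0.0869 m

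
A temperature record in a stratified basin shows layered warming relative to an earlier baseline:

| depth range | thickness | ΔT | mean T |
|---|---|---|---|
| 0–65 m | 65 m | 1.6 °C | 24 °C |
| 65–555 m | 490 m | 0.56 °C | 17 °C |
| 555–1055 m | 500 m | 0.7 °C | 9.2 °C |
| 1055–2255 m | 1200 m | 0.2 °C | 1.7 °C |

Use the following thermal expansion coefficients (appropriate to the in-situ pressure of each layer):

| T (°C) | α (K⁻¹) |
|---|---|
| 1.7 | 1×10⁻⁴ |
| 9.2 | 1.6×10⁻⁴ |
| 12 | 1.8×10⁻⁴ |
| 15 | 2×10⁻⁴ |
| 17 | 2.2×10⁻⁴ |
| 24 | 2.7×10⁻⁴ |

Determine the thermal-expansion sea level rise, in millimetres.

Δh = 168 mm

Layer 1 at 24 °C → α = 2.7×10⁻⁴ K⁻¹
Layer 2 at 17 °C → α = 2.2×10⁻⁴ K⁻¹
Layer 3 at 9.2 °C → α = 1.6×10⁻⁴ K⁻¹
Layer 4 at 1.7 °C → α = 1×10⁻⁴ K⁻¹
0–65 m: 1.6 × 65 × 2.7×10⁻⁴ = 0.02808 m
0.56 × 2.2×10⁻⁴ × 490 = 0.060368 m
Layer 3: 0.7 × 1.6×10⁻⁴ × 500 = 0.05600 m
1055–2255 m: 0.2 × 1×10⁻⁴ × 1200 = 0.02400 m
Δh = 0.02808 + 0.060368 + 0.05600 + 0.02400 = 0.168448 m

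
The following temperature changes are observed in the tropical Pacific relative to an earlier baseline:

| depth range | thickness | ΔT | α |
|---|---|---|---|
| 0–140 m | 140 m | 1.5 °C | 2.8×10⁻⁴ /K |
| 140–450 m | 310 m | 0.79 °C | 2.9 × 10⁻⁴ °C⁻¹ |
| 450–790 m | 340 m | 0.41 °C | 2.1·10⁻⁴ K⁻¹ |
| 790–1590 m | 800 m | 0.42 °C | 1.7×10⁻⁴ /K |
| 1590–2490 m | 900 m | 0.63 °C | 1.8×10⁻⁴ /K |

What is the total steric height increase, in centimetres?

0–140 m: 140 × 2.8×10⁻⁴ × 1.5 = 0.05880 m
140–450 m: 0.79 × 310 × 2.9×10⁻⁴ = 0.071021 m
0.41 × 2.1×10⁻⁴ × 340 = 0.029274 m
Layer 4: 1.7×10⁻⁴ × 800 × 0.42 = 0.05712 m
1590–2490 m: 900 × 1.8×10⁻⁴ × 0.63 = 0.10206 m
Δh = 0.05880 + 0.071021 + 0.029274 + 0.05712 + 0.10206 = 0.318275 m

Δh = 31.8 cm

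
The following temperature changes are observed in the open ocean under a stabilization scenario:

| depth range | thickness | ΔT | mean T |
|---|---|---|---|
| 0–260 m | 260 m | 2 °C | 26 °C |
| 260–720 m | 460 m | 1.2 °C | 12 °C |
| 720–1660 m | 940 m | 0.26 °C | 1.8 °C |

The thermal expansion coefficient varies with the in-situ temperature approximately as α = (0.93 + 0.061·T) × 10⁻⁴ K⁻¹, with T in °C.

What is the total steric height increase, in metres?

Layer 1: α = (0.93 + 0.061×26)×10⁻⁴ = 2.516×10⁻⁴ K⁻¹
Layer 2: α = (0.93 + 0.061×12)×10⁻⁴ = 1.662×10⁻⁴ K⁻¹
Layer 3: α = (0.93 + 0.061×1.8)×10⁻⁴ = 1.0398×10⁻⁴ K⁻¹
2 × 2.516×10⁻⁴ × 260 = 0.130832 m
Layer 2: 1.2 × 460 × 1.662×10⁻⁴ = 0.0917424 m
1.0398×10⁻⁴ × 0.26 × 940 = 0.025412712 m
Δh = 0.130832 + 0.0917424 + 0.025412712 = 0.247987112 m ≈ 0.248 m

about 0.248 m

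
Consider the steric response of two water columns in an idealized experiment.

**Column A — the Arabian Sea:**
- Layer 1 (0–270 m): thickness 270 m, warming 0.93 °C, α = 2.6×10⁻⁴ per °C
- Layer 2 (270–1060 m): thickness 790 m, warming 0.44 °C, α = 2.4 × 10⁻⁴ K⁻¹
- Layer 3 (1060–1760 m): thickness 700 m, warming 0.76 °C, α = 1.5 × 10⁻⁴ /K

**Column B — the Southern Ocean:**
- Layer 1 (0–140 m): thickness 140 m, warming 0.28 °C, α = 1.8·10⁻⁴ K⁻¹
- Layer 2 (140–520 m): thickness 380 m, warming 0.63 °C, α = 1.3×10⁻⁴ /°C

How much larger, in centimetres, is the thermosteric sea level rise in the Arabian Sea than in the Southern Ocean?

19 cm larger

A Layer 1: 270 × 0.93 × 2.6×10⁻⁴ = 0.065286 m
A 0.44 × 2.4×10⁻⁴ × 790 = 0.083424 m
A Layer 3: 1.5×10⁻⁴ × 700 × 0.76 = 0.07980 m
A total: 0.22851 m
B Layer 1: 140 × 1.8×10⁻⁴ × 0.28 = 0.007056 m
B 1.3×10⁻⁴ × 0.63 × 380 = 0.031122 m
B total: 0.038178 m
Difference: 0.22851 − 0.038178 = 0.190332 m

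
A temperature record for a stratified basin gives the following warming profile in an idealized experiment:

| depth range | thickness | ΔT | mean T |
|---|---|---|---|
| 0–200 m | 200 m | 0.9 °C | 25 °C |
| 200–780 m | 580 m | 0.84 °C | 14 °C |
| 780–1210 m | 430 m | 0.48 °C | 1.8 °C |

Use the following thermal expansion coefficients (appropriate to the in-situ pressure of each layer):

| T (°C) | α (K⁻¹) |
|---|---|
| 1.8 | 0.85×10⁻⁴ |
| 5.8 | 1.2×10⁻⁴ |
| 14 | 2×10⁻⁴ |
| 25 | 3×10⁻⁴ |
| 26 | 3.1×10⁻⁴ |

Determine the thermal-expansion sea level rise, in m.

about 0.17 m

Layer 1 at 25 °C → α = 3×10⁻⁴ K⁻¹
Layer 2 at 14 °C → α = 2×10⁻⁴ K⁻¹
Layer 3 at 1.8 °C → α = 0.85×10⁻⁴ K⁻¹
0–200 m: 200 × 0.9 × 3×10⁻⁴ = 0.05400 m
0.84 × 2×10⁻⁴ × 580 = 0.09744 m
Layer 3: 0.85×10⁻⁴ × 430 × 0.48 = 0.017544 m
Δh = 0.05400 + 0.09744 + 0.017544 = 0.168984 m ≈ 0.17 m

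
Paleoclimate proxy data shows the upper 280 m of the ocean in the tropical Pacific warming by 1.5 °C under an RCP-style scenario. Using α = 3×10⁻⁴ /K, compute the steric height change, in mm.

Δh = αΔT·H = 3×10⁻⁴ × 1.5 × 280 = 0.12600 m

Δh ≈ 126 mm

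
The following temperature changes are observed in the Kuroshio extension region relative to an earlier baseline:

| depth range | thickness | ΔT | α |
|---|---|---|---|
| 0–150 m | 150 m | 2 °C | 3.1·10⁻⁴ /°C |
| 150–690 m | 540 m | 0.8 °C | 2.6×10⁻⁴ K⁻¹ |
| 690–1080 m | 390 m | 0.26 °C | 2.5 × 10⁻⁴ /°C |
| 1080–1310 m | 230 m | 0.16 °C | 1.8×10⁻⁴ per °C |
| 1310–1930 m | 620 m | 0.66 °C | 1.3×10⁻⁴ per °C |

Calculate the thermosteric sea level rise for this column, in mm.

0–150 m: 150 × 2 × 3.1×10⁻⁴ = 0.09300 m
150–690 m: 0.8 × 540 × 2.6×10⁻⁴ = 0.11232 m
2.5×10⁻⁴ × 390 × 0.26 = 0.02535 m
1080–1310 m: 0.16 × 1.8×10⁻⁴ × 230 = 0.006624 m
Layer 5: 1.3×10⁻⁴ × 620 × 0.66 = 0.053196 m
Δh = 0.09300 + 0.11232 + 0.02535 + 0.006624 + 0.053196 = 0.29049 m ≈ 290 mm

Δh ≈ 290 mm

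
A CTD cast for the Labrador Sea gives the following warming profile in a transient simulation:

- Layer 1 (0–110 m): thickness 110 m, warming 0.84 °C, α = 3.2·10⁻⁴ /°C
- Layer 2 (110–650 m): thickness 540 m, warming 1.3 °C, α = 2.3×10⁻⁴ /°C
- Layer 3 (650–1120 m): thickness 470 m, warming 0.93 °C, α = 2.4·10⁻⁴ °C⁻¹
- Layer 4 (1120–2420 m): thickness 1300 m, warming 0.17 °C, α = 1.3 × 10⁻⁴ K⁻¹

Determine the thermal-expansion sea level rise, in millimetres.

320 mm

0–110 m: 3.2×10⁻⁴ × 0.84 × 110 = 0.029568 m
110–650 m: 1.3 × 540 × 2.3×10⁻⁴ = 0.16146 m
650–1120 m: 2.4×10⁻⁴ × 470 × 0.93 = 0.104904 m
1.3×10⁻⁴ × 0.17 × 1300 = 0.02873 m
Δh = 0.029568 + 0.16146 + 0.104904 + 0.02873 = 0.324662 m ≈ 320 mm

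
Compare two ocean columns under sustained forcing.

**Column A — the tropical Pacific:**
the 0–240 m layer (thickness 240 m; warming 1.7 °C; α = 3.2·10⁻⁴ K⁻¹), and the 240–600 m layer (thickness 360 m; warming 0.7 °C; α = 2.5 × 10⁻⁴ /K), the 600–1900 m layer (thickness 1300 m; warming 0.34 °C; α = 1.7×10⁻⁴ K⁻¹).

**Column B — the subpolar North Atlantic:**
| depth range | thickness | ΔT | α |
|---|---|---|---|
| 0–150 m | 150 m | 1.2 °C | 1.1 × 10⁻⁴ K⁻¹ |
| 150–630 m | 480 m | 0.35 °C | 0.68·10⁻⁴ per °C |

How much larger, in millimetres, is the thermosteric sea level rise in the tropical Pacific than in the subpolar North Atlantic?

A 0–240 m: 1.7 × 240 × 3.2×10⁻⁴ = 0.13056 m
A 240–600 m: 0.7 × 360 × 2.5×10⁻⁴ = 0.06300 m
A 600–1900 m: 1300 × 0.34 × 1.7×10⁻⁴ = 0.07514 m
A total: 0.26870 m
B 0–150 m: 1.2 × 1.1×10⁻⁴ × 150 = 0.01980 m
B 0.68×10⁻⁴ × 480 × 0.35 = 0.011424 m
B total: 0.031224 m
Difference: 0.26870 − 0.031224 = 0.237476 m

237 mm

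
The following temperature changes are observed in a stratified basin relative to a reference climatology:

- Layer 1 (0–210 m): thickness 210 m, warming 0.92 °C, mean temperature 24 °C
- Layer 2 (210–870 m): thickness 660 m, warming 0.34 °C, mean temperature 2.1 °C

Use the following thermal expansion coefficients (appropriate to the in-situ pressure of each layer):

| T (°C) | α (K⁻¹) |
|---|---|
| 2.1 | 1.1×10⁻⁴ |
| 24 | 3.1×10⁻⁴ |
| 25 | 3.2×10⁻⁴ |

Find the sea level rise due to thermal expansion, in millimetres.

Layer 1 at 24 °C → α = 3.1×10⁻⁴ K⁻¹
Layer 2 at 2.1 °C → α = 1.1×10⁻⁴ K⁻¹
3.1×10⁻⁴ × 210 × 0.92 = 0.059892 m
660 × 1.1×10⁻⁴ × 0.34 = 0.024684 m
Δh = 0.059892 + 0.024684 = 0.084576 m

Δh ≈ 84.6 mm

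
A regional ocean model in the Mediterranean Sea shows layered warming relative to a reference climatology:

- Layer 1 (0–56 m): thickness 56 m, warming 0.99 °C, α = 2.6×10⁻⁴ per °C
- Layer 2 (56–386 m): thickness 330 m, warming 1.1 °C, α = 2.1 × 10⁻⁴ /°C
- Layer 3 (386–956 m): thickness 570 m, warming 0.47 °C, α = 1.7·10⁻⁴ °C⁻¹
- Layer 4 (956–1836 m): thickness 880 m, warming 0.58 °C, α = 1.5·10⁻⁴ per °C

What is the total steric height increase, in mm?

213 mm

0–56 m: 0.99 × 2.6×10⁻⁴ × 56 = 0.0144144 m
56–386 m: 2.1×10⁻⁴ × 1.1 × 330 = 0.07623 m
386–956 m: 570 × 1.7×10⁻⁴ × 0.47 = 0.045543 m
1.5×10⁻⁴ × 0.58 × 880 = 0.07656 m
Δh = 0.0144144 + 0.07623 + 0.045543 + 0.07656 = 0.2127474 m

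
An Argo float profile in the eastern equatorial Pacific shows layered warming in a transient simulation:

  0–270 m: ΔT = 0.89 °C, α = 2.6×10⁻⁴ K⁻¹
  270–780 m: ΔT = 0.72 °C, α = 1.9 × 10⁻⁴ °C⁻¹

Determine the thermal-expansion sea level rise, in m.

0.89 × 270 × 2.6×10⁻⁴ = 0.062478 m
0.72 × 510 × 1.9×10⁻⁴ = 0.069768 m
Δh = 0.062478 + 0.069768 = 0.132246 m

Δh = 0.13 m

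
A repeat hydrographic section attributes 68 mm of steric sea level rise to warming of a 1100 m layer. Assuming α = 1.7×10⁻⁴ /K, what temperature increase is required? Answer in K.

ΔT = Δh/(αH) = 0.068 / (1.7×10⁻⁴ × 1100) ≈ 0.3636 K

0.364 K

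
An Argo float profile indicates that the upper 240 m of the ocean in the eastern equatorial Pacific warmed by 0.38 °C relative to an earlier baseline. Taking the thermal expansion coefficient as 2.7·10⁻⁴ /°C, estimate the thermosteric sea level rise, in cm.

2.46 cm of thermosteric rise

Δh = αΔT·H = 2.7×10⁻⁴ × 0.38 × 240 = 0.024624 m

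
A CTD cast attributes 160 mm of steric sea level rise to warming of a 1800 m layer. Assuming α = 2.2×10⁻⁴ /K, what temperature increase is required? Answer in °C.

ΔT ≈ 0.40 °C

ΔT = Δh/(αH) = 0.16 / (2.2×10⁻⁴ × 1800) ≈ 0.4040 °C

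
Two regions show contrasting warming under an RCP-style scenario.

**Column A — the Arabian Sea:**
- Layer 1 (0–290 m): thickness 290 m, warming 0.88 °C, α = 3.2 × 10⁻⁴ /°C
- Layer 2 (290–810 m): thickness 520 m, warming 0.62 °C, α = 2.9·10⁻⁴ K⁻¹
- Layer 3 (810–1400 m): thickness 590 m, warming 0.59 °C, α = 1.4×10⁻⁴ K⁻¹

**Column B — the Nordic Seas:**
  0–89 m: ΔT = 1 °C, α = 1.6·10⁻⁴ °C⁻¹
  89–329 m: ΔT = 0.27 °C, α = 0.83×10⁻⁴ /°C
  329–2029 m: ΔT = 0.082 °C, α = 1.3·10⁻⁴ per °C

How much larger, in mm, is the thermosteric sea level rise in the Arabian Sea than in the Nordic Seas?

A 3.2×10⁻⁴ × 0.88 × 290 = 0.081664 m
A Layer 2: 520 × 0.62 × 2.9×10⁻⁴ = 0.093496 m
A 810–1400 m: 590 × 0.59 × 1.4×10⁻⁴ = 0.048734 m
A total: 0.223894 m
B Layer 1: 1.6×10⁻⁴ × 89 × 1 = 0.01424 m
B 89–329 m: 0.83×10⁻⁴ × 0.27 × 240 = 0.0053784 m
B 329–2029 m: 0.082 × 1.3×10⁻⁴ × 1700 = 0.018122 m
B total: 0.0377404 m
Difference: 0.223894 − 0.0377404 = 0.1861536 m

190 mm larger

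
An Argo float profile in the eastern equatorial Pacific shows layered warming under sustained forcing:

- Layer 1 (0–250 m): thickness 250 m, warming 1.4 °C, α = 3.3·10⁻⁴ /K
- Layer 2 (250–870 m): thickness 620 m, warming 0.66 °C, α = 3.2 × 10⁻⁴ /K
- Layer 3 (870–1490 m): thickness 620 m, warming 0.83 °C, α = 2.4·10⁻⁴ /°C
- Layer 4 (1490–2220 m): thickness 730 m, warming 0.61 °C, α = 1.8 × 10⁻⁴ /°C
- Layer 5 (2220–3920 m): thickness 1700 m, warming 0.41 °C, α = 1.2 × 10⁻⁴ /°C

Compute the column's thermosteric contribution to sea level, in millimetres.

0–250 m: 3.3×10⁻⁴ × 1.4 × 250 = 0.11550 m
250–870 m: 3.2×10⁻⁴ × 0.66 × 620 = 0.130944 m
2.4×10⁻⁴ × 620 × 0.83 = 0.123504 m
1490–2220 m: 0.61 × 1.8×10⁻⁴ × 730 = 0.080154 m
0.41 × 1.2×10⁻⁴ × 1700 = 0.08364 m
Δh = 0.11550 + 0.130944 + 0.123504 + 0.080154 + 0.08364 = 0.533742 m

Δh ≈ 534 mm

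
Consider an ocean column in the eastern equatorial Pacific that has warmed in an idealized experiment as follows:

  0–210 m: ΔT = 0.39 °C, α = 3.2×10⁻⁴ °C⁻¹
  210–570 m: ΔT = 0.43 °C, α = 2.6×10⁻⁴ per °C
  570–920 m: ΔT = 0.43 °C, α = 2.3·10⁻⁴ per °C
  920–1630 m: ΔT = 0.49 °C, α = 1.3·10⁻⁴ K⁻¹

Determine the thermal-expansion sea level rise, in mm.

Δh = 146 mm

3.2×10⁻⁴ × 210 × 0.39 = 0.026208 m
210–570 m: 2.6×10⁻⁴ × 0.43 × 360 = 0.040248 m
570–920 m: 2.3×10⁻⁴ × 350 × 0.43 = 0.034615 m
920–1630 m: 1.3×10⁻⁴ × 0.49 × 710 = 0.045227 m
Δh = 0.026208 + 0.040248 + 0.034615 + 0.045227 = 0.146298 m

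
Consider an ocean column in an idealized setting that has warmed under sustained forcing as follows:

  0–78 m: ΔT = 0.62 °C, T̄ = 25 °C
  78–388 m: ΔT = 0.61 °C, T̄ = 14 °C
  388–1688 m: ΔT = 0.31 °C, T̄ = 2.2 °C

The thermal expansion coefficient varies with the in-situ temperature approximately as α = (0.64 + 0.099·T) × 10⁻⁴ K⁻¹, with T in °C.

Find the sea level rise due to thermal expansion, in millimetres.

Layer 1: α = (0.64 + 0.099×25)×10⁻⁴ = 3.115×10⁻⁴ K⁻¹
Layer 2: α = (0.64 + 0.099×14)×10⁻⁴ = 2.026×10⁻⁴ K⁻¹
Layer 3: α = (0.64 + 0.099×2.2)×10⁻⁴ = 0.8578×10⁻⁴ K⁻¹
78 × 0.62 × 3.115×10⁻⁴ = 0.01506414 m
Layer 2: 2.026×10⁻⁴ × 310 × 0.61 = 0.03831166 m
388–1688 m: 1300 × 0.31 × 0.8578×10⁻⁴ = 0.03456934 m
Δh = 0.01506414 + 0.03831166 + 0.03456934 = 0.08794514 m ≈ 87.9 mm

about 87.9 mm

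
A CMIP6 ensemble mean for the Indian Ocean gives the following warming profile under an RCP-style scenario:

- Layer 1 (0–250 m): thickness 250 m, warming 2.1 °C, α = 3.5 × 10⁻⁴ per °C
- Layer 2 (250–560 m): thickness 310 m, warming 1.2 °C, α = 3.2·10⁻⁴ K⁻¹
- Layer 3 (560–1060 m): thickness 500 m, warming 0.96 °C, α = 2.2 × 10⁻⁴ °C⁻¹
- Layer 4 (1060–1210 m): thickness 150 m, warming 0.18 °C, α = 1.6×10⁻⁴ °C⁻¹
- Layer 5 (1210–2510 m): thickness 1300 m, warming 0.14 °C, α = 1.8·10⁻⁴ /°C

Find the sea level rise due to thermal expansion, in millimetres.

450 mm

Layer 1: 2.1 × 3.5×10⁻⁴ × 250 = 0.18375 m
3.2×10⁻⁴ × 1.2 × 310 = 0.11904 m
0.96 × 2.2×10⁻⁴ × 500 = 0.10560 m
Layer 4: 0.18 × 150 × 1.6×10⁻⁴ = 0.00432 m
1300 × 1.8×10⁻⁴ × 0.14 = 0.03276 m
Δh = 0.18375 + 0.11904 + 0.10560 + 0.00432 + 0.03276 = 0.44547 m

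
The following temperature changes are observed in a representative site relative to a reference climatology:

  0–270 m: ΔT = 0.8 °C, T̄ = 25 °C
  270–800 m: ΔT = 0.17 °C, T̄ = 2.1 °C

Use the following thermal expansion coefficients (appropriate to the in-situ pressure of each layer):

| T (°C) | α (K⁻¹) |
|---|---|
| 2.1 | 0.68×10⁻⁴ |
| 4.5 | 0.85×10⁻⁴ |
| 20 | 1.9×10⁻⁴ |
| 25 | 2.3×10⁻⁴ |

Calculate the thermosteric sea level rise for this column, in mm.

Layer 1 at 25 °C → α = 2.3×10⁻⁴ K⁻¹
Layer 2 at 2.1 °C → α = 0.68×10⁻⁴ K⁻¹
2.3×10⁻⁴ × 0.8 × 270 = 0.04968 m
Layer 2: 0.17 × 0.68×10⁻⁴ × 530 = 0.0061268 m
Δh = 0.04968 + 0.0061268 = 0.0558068 m

Δh = 56 mm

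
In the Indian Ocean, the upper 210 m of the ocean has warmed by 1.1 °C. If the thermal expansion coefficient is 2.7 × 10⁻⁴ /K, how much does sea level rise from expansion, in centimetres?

6.2 cm of thermosteric rise

Δh = αΔT·H = 2.7×10⁻⁴ × 1.1 × 210 = 0.06237 m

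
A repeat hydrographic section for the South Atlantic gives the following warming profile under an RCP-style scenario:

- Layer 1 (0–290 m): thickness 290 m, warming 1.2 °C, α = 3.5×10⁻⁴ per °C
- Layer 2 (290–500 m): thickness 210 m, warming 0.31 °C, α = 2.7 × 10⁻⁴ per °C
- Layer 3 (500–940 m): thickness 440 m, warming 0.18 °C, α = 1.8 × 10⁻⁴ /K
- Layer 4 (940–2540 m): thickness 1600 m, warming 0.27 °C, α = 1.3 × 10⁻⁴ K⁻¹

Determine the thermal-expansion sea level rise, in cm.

Δh ≈ 21 cm

Layer 1: 1.2 × 3.5×10⁻⁴ × 290 = 0.12180 m
2.7×10⁻⁴ × 210 × 0.31 = 0.017577 m
500–940 m: 1.8×10⁻⁴ × 0.18 × 440 = 0.014256 m
1600 × 1.3×10⁻⁴ × 0.27 = 0.05616 m
Δh = 0.12180 + 0.017577 + 0.014256 + 0.05616 = 0.209793 m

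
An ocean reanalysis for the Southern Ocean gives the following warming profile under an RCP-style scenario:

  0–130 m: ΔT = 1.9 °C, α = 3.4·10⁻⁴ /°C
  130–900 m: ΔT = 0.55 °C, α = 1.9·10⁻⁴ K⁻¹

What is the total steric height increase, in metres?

Δh = 0.164 m

130 × 1.9 × 3.4×10⁻⁴ = 0.08398 m
130–900 m: 1.9×10⁻⁴ × 0.55 × 770 = 0.080465 m
Δh = 0.08398 + 0.080465 = 0.164445 m ≈ 0.164 m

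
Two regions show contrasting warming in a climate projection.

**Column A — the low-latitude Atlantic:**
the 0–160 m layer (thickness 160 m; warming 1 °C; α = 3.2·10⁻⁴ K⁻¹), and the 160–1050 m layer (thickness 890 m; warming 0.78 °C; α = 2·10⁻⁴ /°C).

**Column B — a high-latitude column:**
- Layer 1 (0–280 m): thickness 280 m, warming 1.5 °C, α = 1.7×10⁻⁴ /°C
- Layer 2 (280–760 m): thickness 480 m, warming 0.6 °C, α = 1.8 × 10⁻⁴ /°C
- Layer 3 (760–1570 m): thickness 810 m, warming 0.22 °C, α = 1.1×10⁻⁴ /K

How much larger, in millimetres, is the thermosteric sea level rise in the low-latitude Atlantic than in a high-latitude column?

47.2 mm larger

A 0–160 m: 160 × 1 × 3.2×10⁻⁴ = 0.05120 m
A Layer 2: 0.78 × 2×10⁻⁴ × 890 = 0.13884 m
A total: 0.19004 m
B 0–280 m: 1.5 × 1.7×10⁻⁴ × 280 = 0.07140 m
B Layer 2: 0.6 × 480 × 1.8×10⁻⁴ = 0.05184 m
B 760–1570 m: 810 × 0.22 × 1.1×10⁻⁴ = 0.019602 m
B total: 0.142842 m
Difference: 0.19004 − 0.142842 = 0.047198 m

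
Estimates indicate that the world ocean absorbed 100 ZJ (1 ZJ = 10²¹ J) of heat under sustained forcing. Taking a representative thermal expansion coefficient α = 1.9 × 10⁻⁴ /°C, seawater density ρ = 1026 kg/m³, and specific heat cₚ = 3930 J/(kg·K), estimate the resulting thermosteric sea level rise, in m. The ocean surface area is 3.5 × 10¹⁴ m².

0.013 m

Per unit area: Q = 100×10²¹ / (3.5×10¹⁴) ≈ 2.857×10⁸ J/m²
Δh = αQ/(ρcₚ) = 1.9×10⁻⁴ × 2.857×10⁸ / (1026 × 3930) ≈ 0.013462 m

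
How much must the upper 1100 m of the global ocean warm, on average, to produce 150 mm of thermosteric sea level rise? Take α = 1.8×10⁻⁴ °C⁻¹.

ΔT = Δh/(αH) = 0.15 / (1.8×10⁻⁴ × 1100) ≈ 0.7576 °C

ΔT ≈ 0.758 °C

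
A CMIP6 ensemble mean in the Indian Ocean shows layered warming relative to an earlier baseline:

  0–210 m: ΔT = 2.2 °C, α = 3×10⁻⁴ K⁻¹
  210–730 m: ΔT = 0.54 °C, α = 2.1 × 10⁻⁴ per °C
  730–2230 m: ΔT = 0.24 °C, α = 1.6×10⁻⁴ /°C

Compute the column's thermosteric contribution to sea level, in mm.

Δh ≈ 260 mm

Layer 1: 210 × 2.2 × 3×10⁻⁴ = 0.13860 m
Layer 2: 2.1×10⁻⁴ × 520 × 0.54 = 0.058968 m
1.6×10⁻⁴ × 1500 × 0.24 = 0.05760 m
Δh = 0.13860 + 0.058968 + 0.05760 = 0.255168 m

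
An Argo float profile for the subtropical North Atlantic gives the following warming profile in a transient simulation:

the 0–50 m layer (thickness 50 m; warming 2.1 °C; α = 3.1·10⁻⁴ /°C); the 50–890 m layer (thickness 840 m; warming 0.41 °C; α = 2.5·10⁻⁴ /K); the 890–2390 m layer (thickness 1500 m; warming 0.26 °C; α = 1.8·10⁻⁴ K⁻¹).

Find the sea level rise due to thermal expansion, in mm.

0–50 m: 2.1 × 3.1×10⁻⁴ × 50 = 0.03255 m
50–890 m: 0.41 × 2.5×10⁻⁴ × 840 = 0.08610 m
890–2390 m: 1.8×10⁻⁴ × 0.26 × 1500 = 0.07020 m
Δh = 0.03255 + 0.08610 + 0.07020 = 0.18885 m

Δh ≈ 190 mm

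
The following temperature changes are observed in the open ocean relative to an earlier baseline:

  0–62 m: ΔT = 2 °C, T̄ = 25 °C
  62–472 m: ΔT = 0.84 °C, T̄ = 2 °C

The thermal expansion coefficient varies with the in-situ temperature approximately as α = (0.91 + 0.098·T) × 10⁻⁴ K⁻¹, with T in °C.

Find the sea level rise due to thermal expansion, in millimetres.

Layer 1: α = (0.91 + 0.098×25)×10⁻⁴ = 3.36×10⁻⁴ K⁻¹
Layer 2: α = (0.91 + 0.098×2)×10⁻⁴ = 1.106×10⁻⁴ K⁻¹
0–62 m: 62 × 2 × 3.36×10⁻⁴ = 0.041664 m
Layer 2: 1.106×10⁻⁴ × 410 × 0.84 = 0.03809064 m
Δh = 0.041664 + 0.03809064 = 0.07975464 m ≈ 79.8 mm

Δh = 79.8 mm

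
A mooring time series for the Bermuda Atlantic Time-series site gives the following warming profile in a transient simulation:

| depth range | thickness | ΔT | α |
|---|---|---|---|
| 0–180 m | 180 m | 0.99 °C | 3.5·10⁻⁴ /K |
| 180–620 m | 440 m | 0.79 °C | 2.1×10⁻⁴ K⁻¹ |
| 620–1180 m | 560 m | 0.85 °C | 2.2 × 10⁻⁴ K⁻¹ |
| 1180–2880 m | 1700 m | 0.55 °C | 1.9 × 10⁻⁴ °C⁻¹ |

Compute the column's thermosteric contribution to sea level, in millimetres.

3.5×10⁻⁴ × 180 × 0.99 = 0.06237 m
180–620 m: 2.1×10⁻⁴ × 0.79 × 440 = 0.072996 m
Layer 3: 0.85 × 560 × 2.2×10⁻⁴ = 0.10472 m
1.9×10⁻⁴ × 1700 × 0.55 = 0.17765 m
Δh = 0.06237 + 0.072996 + 0.10472 + 0.17765 = 0.417736 m

Δh = 418 mm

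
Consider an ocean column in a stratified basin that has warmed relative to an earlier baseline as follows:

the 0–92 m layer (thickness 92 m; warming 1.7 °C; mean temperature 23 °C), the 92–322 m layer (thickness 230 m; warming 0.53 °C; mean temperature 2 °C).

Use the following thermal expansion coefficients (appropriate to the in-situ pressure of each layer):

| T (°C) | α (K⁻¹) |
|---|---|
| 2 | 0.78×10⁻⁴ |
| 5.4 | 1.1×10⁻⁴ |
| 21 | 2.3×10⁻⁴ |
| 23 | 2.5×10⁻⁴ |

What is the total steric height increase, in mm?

Δh ≈ 48.6 mm

Layer 1 at 23 °C → α = 2.5×10⁻⁴ K⁻¹
Layer 2 at 2 °C → α = 0.78×10⁻⁴ K⁻¹
Layer 1: 2.5×10⁻⁴ × 92 × 1.7 = 0.03910 m
0.53 × 230 × 0.78×10⁻⁴ = 0.0095082 m
Δh = 0.03910 + 0.0095082 = 0.0486082 m ≈ 48.6 mm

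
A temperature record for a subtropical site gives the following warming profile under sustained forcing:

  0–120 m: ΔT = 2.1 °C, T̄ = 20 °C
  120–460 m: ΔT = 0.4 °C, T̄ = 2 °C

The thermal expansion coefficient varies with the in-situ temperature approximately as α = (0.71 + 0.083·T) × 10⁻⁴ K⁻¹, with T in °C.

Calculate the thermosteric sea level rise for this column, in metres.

Layer 1: α = (0.71 + 0.083×20)×10⁻⁴ = 2.37×10⁻⁴ K⁻¹
Layer 2: α = (0.71 + 0.083×2)×10⁻⁴ = 0.876×10⁻⁴ K⁻¹
2.37×10⁻⁴ × 2.1 × 120 = 0.059724 m
120–460 m: 340 × 0.4 × 0.876×10⁻⁴ = 0.0119136 m
Δh = 0.059724 + 0.0119136 = 0.0716376 m

Δh ≈ 0.0716 m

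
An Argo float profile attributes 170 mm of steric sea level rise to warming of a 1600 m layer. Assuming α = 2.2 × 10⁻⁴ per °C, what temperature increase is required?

about 0.483 K

ΔT = Δh/(αH) = 0.17 / (2.2×10⁻⁴ × 1600) ≈ 0.4830 K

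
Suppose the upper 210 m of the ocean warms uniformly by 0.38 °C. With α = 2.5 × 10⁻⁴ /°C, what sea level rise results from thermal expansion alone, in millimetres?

Δh = αΔT·H = 2.5×10⁻⁴ × 0.38 × 210 = 0.01995 m

about 20 mm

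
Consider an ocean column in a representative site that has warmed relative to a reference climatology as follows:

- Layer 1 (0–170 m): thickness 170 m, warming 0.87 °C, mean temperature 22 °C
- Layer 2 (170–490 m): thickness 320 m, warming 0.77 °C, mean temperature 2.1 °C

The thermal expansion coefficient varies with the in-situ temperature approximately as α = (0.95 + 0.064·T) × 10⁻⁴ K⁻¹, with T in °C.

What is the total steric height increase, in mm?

about 62 mm

Layer 1: α = (0.95 + 0.064×22)×10⁻⁴ = 2.358×10⁻⁴ K⁻¹
Layer 2: α = (0.95 + 0.064×2.1)×10⁻⁴ = 1.0844×10⁻⁴ K⁻¹
0–170 m: 2.358×10⁻⁴ × 170 × 0.87 = 0.03487482 m
320 × 1.0844×10⁻⁴ × 0.77 = 0.026719616 m
Δh = 0.03487482 + 0.026719616 = 0.061594436 m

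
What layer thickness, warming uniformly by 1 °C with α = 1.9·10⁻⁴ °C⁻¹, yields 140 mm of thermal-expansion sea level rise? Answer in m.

about 737 m

H = Δh/(αΔT) = 0.14 / (1.9×10⁻⁴ × 1) ≈ 736.8 m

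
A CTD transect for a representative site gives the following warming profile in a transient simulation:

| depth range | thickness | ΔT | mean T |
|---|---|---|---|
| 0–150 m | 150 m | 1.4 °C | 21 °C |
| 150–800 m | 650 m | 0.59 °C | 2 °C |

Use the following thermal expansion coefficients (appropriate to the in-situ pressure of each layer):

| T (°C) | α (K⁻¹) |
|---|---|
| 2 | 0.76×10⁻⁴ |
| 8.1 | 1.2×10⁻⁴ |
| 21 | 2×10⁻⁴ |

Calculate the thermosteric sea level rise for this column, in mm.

Layer 1 at 21 °C → α = 2×10⁻⁴ K⁻¹
Layer 2 at 2 °C → α = 0.76×10⁻⁴ K⁻¹
150 × 2×10⁻⁴ × 1.4 = 0.04200 m
150–800 m: 0.59 × 0.76×10⁻⁴ × 650 = 0.029146 m
Δh = 0.04200 + 0.029146 = 0.071146 m

Δh = 71 mm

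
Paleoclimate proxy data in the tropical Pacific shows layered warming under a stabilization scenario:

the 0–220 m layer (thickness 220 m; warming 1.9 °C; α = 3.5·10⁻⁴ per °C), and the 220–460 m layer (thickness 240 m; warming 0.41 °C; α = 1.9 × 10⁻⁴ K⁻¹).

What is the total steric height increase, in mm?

Layer 1: 1.9 × 220 × 3.5×10⁻⁴ = 0.14630 m
Layer 2: 1.9×10⁻⁴ × 0.41 × 240 = 0.018696 m
Δh = 0.14630 + 0.018696 = 0.164996 m ≈ 160 mm

Δh ≈ 160 mm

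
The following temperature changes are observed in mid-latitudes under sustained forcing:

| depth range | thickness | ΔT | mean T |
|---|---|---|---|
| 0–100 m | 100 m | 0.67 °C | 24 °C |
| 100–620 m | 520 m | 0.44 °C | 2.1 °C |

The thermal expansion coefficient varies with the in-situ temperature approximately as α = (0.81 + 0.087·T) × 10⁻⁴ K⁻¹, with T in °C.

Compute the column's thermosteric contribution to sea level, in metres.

Δh = 0.0421 m

Layer 1: α = (0.81 + 0.087×24)×10⁻⁴ = 2.898×10⁻⁴ K⁻¹
Layer 2: α = (0.81 + 0.087×2.1)×10⁻⁴ = 0.9927×10⁻⁴ K⁻¹
Layer 1: 0.67 × 100 × 2.898×10⁻⁴ = 0.0194166 m
100–620 m: 520 × 0.9927×10⁻⁴ × 0.44 = 0.022712976 m
Δh = 0.0194166 + 0.022712976 = 0.042129576 m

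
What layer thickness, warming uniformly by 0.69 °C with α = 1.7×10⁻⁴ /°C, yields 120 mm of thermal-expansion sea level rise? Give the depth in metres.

1020 m

H = Δh/(αΔT) = 0.12 / (1.7×10⁻⁴ × 0.69) ≈ 1023 m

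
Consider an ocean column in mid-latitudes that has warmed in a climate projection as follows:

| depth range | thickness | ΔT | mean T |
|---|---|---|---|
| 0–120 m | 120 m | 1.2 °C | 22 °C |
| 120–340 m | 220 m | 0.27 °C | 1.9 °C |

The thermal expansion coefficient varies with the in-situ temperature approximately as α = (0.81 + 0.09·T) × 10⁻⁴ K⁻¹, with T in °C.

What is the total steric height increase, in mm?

Δh ≈ 46 mm

Layer 1: α = (0.81 + 0.09×22)×10⁻⁴ = 2.79×10⁻⁴ K⁻¹
Layer 2: α = (0.81 + 0.09×1.9)×10⁻⁴ = 0.981×10⁻⁴ K⁻¹
0–120 m: 2.79×10⁻⁴ × 1.2 × 120 = 0.040176 m
220 × 0.27 × 0.981×10⁻⁴ = 0.00582714 m
Δh = 0.040176 + 0.00582714 = 0.04600314 m ≈ 46 mm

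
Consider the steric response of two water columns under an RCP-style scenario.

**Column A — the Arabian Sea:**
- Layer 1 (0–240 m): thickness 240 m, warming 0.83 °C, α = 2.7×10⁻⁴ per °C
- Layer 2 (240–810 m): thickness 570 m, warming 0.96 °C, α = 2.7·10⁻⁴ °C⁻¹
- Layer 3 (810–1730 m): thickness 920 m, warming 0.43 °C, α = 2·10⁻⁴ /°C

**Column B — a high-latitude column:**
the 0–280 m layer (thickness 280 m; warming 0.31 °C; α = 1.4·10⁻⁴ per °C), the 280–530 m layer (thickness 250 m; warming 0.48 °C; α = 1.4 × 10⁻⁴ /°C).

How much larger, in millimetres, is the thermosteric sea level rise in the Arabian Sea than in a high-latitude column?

A 2.7×10⁻⁴ × 240 × 0.83 = 0.053784 m
A 240–810 m: 570 × 0.96 × 2.7×10⁻⁴ = 0.147744 m
A 810–1730 m: 920 × 2×10⁻⁴ × 0.43 = 0.07912 m
A total: 0.280648 m
B Layer 1: 0.31 × 280 × 1.4×10⁻⁴ = 0.012152 m
B Layer 2: 250 × 1.4×10⁻⁴ × 0.48 = 0.01680 m
B total: 0.028952 m
Difference: 0.280648 − 0.028952 = 0.251696 m

Δh_A − Δh_B ≈ 250 mm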